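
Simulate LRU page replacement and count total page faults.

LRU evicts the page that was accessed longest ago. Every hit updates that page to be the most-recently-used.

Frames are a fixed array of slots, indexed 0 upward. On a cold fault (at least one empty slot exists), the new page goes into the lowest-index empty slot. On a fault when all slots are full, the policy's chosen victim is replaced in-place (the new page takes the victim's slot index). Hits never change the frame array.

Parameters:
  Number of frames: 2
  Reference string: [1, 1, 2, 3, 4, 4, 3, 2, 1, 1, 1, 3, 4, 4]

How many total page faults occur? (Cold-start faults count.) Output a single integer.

Answer: 8

Derivation:
Step 0: ref 1 → FAULT, frames=[1,-]
Step 1: ref 1 → HIT, frames=[1,-]
Step 2: ref 2 → FAULT, frames=[1,2]
Step 3: ref 3 → FAULT (evict 1), frames=[3,2]
Step 4: ref 4 → FAULT (evict 2), frames=[3,4]
Step 5: ref 4 → HIT, frames=[3,4]
Step 6: ref 3 → HIT, frames=[3,4]
Step 7: ref 2 → FAULT (evict 4), frames=[3,2]
Step 8: ref 1 → FAULT (evict 3), frames=[1,2]
Step 9: ref 1 → HIT, frames=[1,2]
Step 10: ref 1 → HIT, frames=[1,2]
Step 11: ref 3 → FAULT (evict 2), frames=[1,3]
Step 12: ref 4 → FAULT (evict 1), frames=[4,3]
Step 13: ref 4 → HIT, frames=[4,3]
Total faults: 8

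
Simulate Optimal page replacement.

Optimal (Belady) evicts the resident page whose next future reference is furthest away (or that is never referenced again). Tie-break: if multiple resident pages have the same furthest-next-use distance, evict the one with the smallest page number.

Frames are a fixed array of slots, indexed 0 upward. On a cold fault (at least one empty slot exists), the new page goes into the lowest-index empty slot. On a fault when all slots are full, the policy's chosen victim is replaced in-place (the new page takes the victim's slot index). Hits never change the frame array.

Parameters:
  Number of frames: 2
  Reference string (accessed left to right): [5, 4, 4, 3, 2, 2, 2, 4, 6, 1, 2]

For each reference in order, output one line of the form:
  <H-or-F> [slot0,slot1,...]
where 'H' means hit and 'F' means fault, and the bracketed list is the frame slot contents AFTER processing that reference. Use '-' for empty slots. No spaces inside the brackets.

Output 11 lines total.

F [5,-]
F [5,4]
H [5,4]
F [3,4]
F [2,4]
H [2,4]
H [2,4]
H [2,4]
F [2,6]
F [2,1]
H [2,1]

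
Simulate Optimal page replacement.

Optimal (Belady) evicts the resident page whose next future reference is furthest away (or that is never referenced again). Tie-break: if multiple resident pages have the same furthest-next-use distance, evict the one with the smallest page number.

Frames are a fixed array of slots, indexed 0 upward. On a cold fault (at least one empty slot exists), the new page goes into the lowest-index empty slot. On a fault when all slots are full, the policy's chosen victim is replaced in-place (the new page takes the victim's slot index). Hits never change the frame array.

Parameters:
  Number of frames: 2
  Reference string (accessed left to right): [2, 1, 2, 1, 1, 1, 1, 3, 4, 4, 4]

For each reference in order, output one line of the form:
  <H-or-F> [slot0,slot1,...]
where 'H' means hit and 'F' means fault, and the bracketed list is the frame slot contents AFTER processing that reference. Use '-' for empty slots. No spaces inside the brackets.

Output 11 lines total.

F [2,-]
F [2,1]
H [2,1]
H [2,1]
H [2,1]
H [2,1]
H [2,1]
F [2,3]
F [4,3]
H [4,3]
H [4,3]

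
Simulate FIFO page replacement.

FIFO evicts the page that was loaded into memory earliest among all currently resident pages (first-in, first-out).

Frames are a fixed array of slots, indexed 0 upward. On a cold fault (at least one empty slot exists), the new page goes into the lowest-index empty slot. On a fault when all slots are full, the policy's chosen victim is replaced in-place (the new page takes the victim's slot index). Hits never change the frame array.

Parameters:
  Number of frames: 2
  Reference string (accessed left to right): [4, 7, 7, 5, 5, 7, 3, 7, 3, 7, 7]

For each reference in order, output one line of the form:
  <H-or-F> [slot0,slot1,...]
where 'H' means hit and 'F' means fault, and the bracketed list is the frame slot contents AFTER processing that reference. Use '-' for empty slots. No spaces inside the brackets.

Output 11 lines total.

F [4,-]
F [4,7]
H [4,7]
F [5,7]
H [5,7]
H [5,7]
F [5,3]
F [7,3]
H [7,3]
H [7,3]
H [7,3]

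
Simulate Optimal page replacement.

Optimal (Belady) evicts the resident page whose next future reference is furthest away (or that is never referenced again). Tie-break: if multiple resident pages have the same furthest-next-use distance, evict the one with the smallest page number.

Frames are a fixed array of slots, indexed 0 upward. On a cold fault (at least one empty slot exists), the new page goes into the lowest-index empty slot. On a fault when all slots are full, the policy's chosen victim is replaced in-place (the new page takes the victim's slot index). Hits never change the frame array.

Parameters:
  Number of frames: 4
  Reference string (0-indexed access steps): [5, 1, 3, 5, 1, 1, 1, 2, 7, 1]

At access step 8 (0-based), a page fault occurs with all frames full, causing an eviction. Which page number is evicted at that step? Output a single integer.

Answer: 2

Derivation:
Step 0: ref 5 -> FAULT, frames=[5,-,-,-]
Step 1: ref 1 -> FAULT, frames=[5,1,-,-]
Step 2: ref 3 -> FAULT, frames=[5,1,3,-]
Step 3: ref 5 -> HIT, frames=[5,1,3,-]
Step 4: ref 1 -> HIT, frames=[5,1,3,-]
Step 5: ref 1 -> HIT, frames=[5,1,3,-]
Step 6: ref 1 -> HIT, frames=[5,1,3,-]
Step 7: ref 2 -> FAULT, frames=[5,1,3,2]
Step 8: ref 7 -> FAULT, evict 2, frames=[5,1,3,7]
At step 8: evicted page 2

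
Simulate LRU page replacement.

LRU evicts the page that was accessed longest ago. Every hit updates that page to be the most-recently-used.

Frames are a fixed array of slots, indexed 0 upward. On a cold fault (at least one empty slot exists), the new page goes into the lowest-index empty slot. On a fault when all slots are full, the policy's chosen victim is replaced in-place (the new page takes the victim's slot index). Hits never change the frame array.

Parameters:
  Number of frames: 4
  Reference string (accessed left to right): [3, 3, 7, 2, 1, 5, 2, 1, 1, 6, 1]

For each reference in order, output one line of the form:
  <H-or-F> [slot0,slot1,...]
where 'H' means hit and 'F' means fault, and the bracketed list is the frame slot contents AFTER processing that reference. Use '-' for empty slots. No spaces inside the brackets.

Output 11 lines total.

F [3,-,-,-]
H [3,-,-,-]
F [3,7,-,-]
F [3,7,2,-]
F [3,7,2,1]
F [5,7,2,1]
H [5,7,2,1]
H [5,7,2,1]
H [5,7,2,1]
F [5,6,2,1]
H [5,6,2,1]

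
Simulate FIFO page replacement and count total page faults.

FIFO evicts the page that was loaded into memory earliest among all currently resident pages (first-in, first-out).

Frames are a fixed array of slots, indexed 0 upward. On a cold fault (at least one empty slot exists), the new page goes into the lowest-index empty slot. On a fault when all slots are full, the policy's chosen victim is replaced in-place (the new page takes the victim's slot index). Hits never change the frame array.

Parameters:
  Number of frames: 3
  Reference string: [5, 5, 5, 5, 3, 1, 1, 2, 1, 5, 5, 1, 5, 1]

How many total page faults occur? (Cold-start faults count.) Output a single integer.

Answer: 5

Derivation:
Step 0: ref 5 → FAULT, frames=[5,-,-]
Step 1: ref 5 → HIT, frames=[5,-,-]
Step 2: ref 5 → HIT, frames=[5,-,-]
Step 3: ref 5 → HIT, frames=[5,-,-]
Step 4: ref 3 → FAULT, frames=[5,3,-]
Step 5: ref 1 → FAULT, frames=[5,3,1]
Step 6: ref 1 → HIT, frames=[5,3,1]
Step 7: ref 2 → FAULT (evict 5), frames=[2,3,1]
Step 8: ref 1 → HIT, frames=[2,3,1]
Step 9: ref 5 → FAULT (evict 3), frames=[2,5,1]
Step 10: ref 5 → HIT, frames=[2,5,1]
Step 11: ref 1 → HIT, frames=[2,5,1]
Step 12: ref 5 → HIT, frames=[2,5,1]
Step 13: ref 1 → HIT, frames=[2,5,1]
Total faults: 5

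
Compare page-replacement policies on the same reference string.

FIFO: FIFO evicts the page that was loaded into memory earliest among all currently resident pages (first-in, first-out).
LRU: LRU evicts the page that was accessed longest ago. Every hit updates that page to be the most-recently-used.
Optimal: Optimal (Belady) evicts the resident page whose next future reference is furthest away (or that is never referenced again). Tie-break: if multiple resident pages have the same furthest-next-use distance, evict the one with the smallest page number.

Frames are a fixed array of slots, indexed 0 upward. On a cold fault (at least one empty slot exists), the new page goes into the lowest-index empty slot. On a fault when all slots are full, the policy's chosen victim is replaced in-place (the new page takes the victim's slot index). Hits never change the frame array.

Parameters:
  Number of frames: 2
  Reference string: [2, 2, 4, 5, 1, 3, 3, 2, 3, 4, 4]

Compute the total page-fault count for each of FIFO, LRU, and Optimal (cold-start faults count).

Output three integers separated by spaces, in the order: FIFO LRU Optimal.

--- FIFO ---
  step 0: ref 2 -> FAULT, frames=[2,-] (faults so far: 1)
  step 1: ref 2 -> HIT, frames=[2,-] (faults so far: 1)
  step 2: ref 4 -> FAULT, frames=[2,4] (faults so far: 2)
  step 3: ref 5 -> FAULT, evict 2, frames=[5,4] (faults so far: 3)
  step 4: ref 1 -> FAULT, evict 4, frames=[5,1] (faults so far: 4)
  step 5: ref 3 -> FAULT, evict 5, frames=[3,1] (faults so far: 5)
  step 6: ref 3 -> HIT, frames=[3,1] (faults so far: 5)
  step 7: ref 2 -> FAULT, evict 1, frames=[3,2] (faults so far: 6)
  step 8: ref 3 -> HIT, frames=[3,2] (faults so far: 6)
  step 9: ref 4 -> FAULT, evict 3, frames=[4,2] (faults so far: 7)
  step 10: ref 4 -> HIT, frames=[4,2] (faults so far: 7)
  FIFO total faults: 7
--- LRU ---
  step 0: ref 2 -> FAULT, frames=[2,-] (faults so far: 1)
  step 1: ref 2 -> HIT, frames=[2,-] (faults so far: 1)
  step 2: ref 4 -> FAULT, frames=[2,4] (faults so far: 2)
  step 3: ref 5 -> FAULT, evict 2, frames=[5,4] (faults so far: 3)
  step 4: ref 1 -> FAULT, evict 4, frames=[5,1] (faults so far: 4)
  step 5: ref 3 -> FAULT, evict 5, frames=[3,1] (faults so far: 5)
  step 6: ref 3 -> HIT, frames=[3,1] (faults so far: 5)
  step 7: ref 2 -> FAULT, evict 1, frames=[3,2] (faults so far: 6)
  step 8: ref 3 -> HIT, frames=[3,2] (faults so far: 6)
  step 9: ref 4 -> FAULT, evict 2, frames=[3,4] (faults so far: 7)
  step 10: ref 4 -> HIT, frames=[3,4] (faults so far: 7)
  LRU total faults: 7
--- Optimal ---
  step 0: ref 2 -> FAULT, frames=[2,-] (faults so far: 1)
  step 1: ref 2 -> HIT, frames=[2,-] (faults so far: 1)
  step 2: ref 4 -> FAULT, frames=[2,4] (faults so far: 2)
  step 3: ref 5 -> FAULT, evict 4, frames=[2,5] (faults so far: 3)
  step 4: ref 1 -> FAULT, evict 5, frames=[2,1] (faults so far: 4)
  step 5: ref 3 -> FAULT, evict 1, frames=[2,3] (faults so far: 5)
  step 6: ref 3 -> HIT, frames=[2,3] (faults so far: 5)
  step 7: ref 2 -> HIT, frames=[2,3] (faults so far: 5)
  step 8: ref 3 -> HIT, frames=[2,3] (faults so far: 5)
  step 9: ref 4 -> FAULT, evict 2, frames=[4,3] (faults so far: 6)
  step 10: ref 4 -> HIT, frames=[4,3] (faults so far: 6)
  Optimal total faults: 6

Answer: 7 7 6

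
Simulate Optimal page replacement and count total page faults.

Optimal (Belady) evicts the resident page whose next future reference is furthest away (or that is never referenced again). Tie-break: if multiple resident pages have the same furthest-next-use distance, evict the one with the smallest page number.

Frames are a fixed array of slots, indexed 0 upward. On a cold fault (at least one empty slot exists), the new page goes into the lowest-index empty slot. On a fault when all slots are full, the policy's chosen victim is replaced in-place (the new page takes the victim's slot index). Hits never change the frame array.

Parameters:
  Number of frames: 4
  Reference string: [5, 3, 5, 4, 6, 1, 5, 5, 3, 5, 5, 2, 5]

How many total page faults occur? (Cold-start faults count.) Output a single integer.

Answer: 6

Derivation:
Step 0: ref 5 → FAULT, frames=[5,-,-,-]
Step 1: ref 3 → FAULT, frames=[5,3,-,-]
Step 2: ref 5 → HIT, frames=[5,3,-,-]
Step 3: ref 4 → FAULT, frames=[5,3,4,-]
Step 4: ref 6 → FAULT, frames=[5,3,4,6]
Step 5: ref 1 → FAULT (evict 4), frames=[5,3,1,6]
Step 6: ref 5 → HIT, frames=[5,3,1,6]
Step 7: ref 5 → HIT, frames=[5,3,1,6]
Step 8: ref 3 → HIT, frames=[5,3,1,6]
Step 9: ref 5 → HIT, frames=[5,3,1,6]
Step 10: ref 5 → HIT, frames=[5,3,1,6]
Step 11: ref 2 → FAULT (evict 1), frames=[5,3,2,6]
Step 12: ref 5 → HIT, frames=[5,3,2,6]
Total faults: 6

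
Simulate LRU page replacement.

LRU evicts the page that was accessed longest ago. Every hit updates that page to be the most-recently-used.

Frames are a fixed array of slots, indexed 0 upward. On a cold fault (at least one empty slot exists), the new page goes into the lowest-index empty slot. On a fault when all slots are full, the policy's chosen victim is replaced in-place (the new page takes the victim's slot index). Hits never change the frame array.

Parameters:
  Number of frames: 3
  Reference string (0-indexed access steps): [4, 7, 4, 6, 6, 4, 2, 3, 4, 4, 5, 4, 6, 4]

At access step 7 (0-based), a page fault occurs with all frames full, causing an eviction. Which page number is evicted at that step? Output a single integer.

Step 0: ref 4 -> FAULT, frames=[4,-,-]
Step 1: ref 7 -> FAULT, frames=[4,7,-]
Step 2: ref 4 -> HIT, frames=[4,7,-]
Step 3: ref 6 -> FAULT, frames=[4,7,6]
Step 4: ref 6 -> HIT, frames=[4,7,6]
Step 5: ref 4 -> HIT, frames=[4,7,6]
Step 6: ref 2 -> FAULT, evict 7, frames=[4,2,6]
Step 7: ref 3 -> FAULT, evict 6, frames=[4,2,3]
At step 7: evicted page 6

Answer: 6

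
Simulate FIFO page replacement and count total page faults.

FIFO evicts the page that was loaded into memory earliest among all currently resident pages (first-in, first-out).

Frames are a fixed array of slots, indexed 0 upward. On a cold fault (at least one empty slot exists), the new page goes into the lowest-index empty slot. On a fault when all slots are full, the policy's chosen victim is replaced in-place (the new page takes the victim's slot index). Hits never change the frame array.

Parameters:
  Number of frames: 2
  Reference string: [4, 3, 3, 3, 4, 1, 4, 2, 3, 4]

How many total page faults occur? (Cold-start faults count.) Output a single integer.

Step 0: ref 4 → FAULT, frames=[4,-]
Step 1: ref 3 → FAULT, frames=[4,3]
Step 2: ref 3 → HIT, frames=[4,3]
Step 3: ref 3 → HIT, frames=[4,3]
Step 4: ref 4 → HIT, frames=[4,3]
Step 5: ref 1 → FAULT (evict 4), frames=[1,3]
Step 6: ref 4 → FAULT (evict 3), frames=[1,4]
Step 7: ref 2 → FAULT (evict 1), frames=[2,4]
Step 8: ref 3 → FAULT (evict 4), frames=[2,3]
Step 9: ref 4 → FAULT (evict 2), frames=[4,3]
Total faults: 7

Answer: 7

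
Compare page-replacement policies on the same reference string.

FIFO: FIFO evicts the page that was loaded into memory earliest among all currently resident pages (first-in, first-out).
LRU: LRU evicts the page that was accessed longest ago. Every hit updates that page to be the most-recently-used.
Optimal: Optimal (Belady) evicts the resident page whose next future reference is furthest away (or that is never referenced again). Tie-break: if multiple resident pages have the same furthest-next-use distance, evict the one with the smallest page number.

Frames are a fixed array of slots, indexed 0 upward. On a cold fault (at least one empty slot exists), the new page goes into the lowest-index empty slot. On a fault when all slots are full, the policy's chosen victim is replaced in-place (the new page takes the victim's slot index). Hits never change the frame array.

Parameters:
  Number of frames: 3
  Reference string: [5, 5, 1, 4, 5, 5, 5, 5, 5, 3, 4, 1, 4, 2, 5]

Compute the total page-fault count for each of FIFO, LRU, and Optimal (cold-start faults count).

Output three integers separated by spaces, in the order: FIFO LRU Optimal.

--- FIFO ---
  step 0: ref 5 -> FAULT, frames=[5,-,-] (faults so far: 1)
  step 1: ref 5 -> HIT, frames=[5,-,-] (faults so far: 1)
  step 2: ref 1 -> FAULT, frames=[5,1,-] (faults so far: 2)
  step 3: ref 4 -> FAULT, frames=[5,1,4] (faults so far: 3)
  step 4: ref 5 -> HIT, frames=[5,1,4] (faults so far: 3)
  step 5: ref 5 -> HIT, frames=[5,1,4] (faults so far: 3)
  step 6: ref 5 -> HIT, frames=[5,1,4] (faults so far: 3)
  step 7: ref 5 -> HIT, frames=[5,1,4] (faults so far: 3)
  step 8: ref 5 -> HIT, frames=[5,1,4] (faults so far: 3)
  step 9: ref 3 -> FAULT, evict 5, frames=[3,1,4] (faults so far: 4)
  step 10: ref 4 -> HIT, frames=[3,1,4] (faults so far: 4)
  step 11: ref 1 -> HIT, frames=[3,1,4] (faults so far: 4)
  step 12: ref 4 -> HIT, frames=[3,1,4] (faults so far: 4)
  step 13: ref 2 -> FAULT, evict 1, frames=[3,2,4] (faults so far: 5)
  step 14: ref 5 -> FAULT, evict 4, frames=[3,2,5] (faults so far: 6)
  FIFO total faults: 6
--- LRU ---
  step 0: ref 5 -> FAULT, frames=[5,-,-] (faults so far: 1)
  step 1: ref 5 -> HIT, frames=[5,-,-] (faults so far: 1)
  step 2: ref 1 -> FAULT, frames=[5,1,-] (faults so far: 2)
  step 3: ref 4 -> FAULT, frames=[5,1,4] (faults so far: 3)
  step 4: ref 5 -> HIT, frames=[5,1,4] (faults so far: 3)
  step 5: ref 5 -> HIT, frames=[5,1,4] (faults so far: 3)
  step 6: ref 5 -> HIT, frames=[5,1,4] (faults so far: 3)
  step 7: ref 5 -> HIT, frames=[5,1,4] (faults so far: 3)
  step 8: ref 5 -> HIT, frames=[5,1,4] (faults so far: 3)
  step 9: ref 3 -> FAULT, evict 1, frames=[5,3,4] (faults so far: 4)
  step 10: ref 4 -> HIT, frames=[5,3,4] (faults so far: 4)
  step 11: ref 1 -> FAULT, evict 5, frames=[1,3,4] (faults so far: 5)
  step 12: ref 4 -> HIT, frames=[1,3,4] (faults so far: 5)
  step 13: ref 2 -> FAULT, evict 3, frames=[1,2,4] (faults so far: 6)
  step 14: ref 5 -> FAULT, evict 1, frames=[5,2,4] (faults so far: 7)
  LRU total faults: 7
--- Optimal ---
  step 0: ref 5 -> FAULT, frames=[5,-,-] (faults so far: 1)
  step 1: ref 5 -> HIT, frames=[5,-,-] (faults so far: 1)
  step 2: ref 1 -> FAULT, frames=[5,1,-] (faults so far: 2)
  step 3: ref 4 -> FAULT, frames=[5,1,4] (faults so far: 3)
  step 4: ref 5 -> HIT, frames=[5,1,4] (faults so far: 3)
  step 5: ref 5 -> HIT, frames=[5,1,4] (faults so far: 3)
  step 6: ref 5 -> HIT, frames=[5,1,4] (faults so far: 3)
  step 7: ref 5 -> HIT, frames=[5,1,4] (faults so far: 3)
  step 8: ref 5 -> HIT, frames=[5,1,4] (faults so far: 3)
  step 9: ref 3 -> FAULT, evict 5, frames=[3,1,4] (faults so far: 4)
  step 10: ref 4 -> HIT, frames=[3,1,4] (faults so far: 4)
  step 11: ref 1 -> HIT, frames=[3,1,4] (faults so far: 4)
  step 12: ref 4 -> HIT, frames=[3,1,4] (faults so far: 4)
  step 13: ref 2 -> FAULT, evict 1, frames=[3,2,4] (faults so far: 5)
  step 14: ref 5 -> FAULT, evict 2, frames=[3,5,4] (faults so far: 6)
  Optimal total faults: 6

Answer: 6 7 6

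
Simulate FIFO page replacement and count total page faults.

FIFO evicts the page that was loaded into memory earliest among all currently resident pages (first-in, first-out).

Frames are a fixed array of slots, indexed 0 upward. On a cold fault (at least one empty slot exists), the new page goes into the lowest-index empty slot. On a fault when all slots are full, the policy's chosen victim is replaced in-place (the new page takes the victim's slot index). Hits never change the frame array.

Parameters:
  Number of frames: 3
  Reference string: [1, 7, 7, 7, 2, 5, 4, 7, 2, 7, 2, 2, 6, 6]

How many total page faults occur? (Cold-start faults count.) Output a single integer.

Step 0: ref 1 → FAULT, frames=[1,-,-]
Step 1: ref 7 → FAULT, frames=[1,7,-]
Step 2: ref 7 → HIT, frames=[1,7,-]
Step 3: ref 7 → HIT, frames=[1,7,-]
Step 4: ref 2 → FAULT, frames=[1,7,2]
Step 5: ref 5 → FAULT (evict 1), frames=[5,7,2]
Step 6: ref 4 → FAULT (evict 7), frames=[5,4,2]
Step 7: ref 7 → FAULT (evict 2), frames=[5,4,7]
Step 8: ref 2 → FAULT (evict 5), frames=[2,4,7]
Step 9: ref 7 → HIT, frames=[2,4,7]
Step 10: ref 2 → HIT, frames=[2,4,7]
Step 11: ref 2 → HIT, frames=[2,4,7]
Step 12: ref 6 → FAULT (evict 4), frames=[2,6,7]
Step 13: ref 6 → HIT, frames=[2,6,7]
Total faults: 8

Answer: 8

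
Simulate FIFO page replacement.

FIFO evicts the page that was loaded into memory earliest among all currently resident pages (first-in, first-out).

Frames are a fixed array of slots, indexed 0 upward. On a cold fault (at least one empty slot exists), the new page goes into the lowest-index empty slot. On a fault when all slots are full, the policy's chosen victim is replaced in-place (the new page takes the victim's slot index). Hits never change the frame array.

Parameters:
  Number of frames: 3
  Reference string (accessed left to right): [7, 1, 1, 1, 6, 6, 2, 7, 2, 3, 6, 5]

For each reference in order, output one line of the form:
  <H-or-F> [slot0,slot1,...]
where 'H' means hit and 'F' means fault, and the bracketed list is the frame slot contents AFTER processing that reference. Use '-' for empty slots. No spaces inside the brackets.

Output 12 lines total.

F [7,-,-]
F [7,1,-]
H [7,1,-]
H [7,1,-]
F [7,1,6]
H [7,1,6]
F [2,1,6]
F [2,7,6]
H [2,7,6]
F [2,7,3]
F [6,7,3]
F [6,5,3]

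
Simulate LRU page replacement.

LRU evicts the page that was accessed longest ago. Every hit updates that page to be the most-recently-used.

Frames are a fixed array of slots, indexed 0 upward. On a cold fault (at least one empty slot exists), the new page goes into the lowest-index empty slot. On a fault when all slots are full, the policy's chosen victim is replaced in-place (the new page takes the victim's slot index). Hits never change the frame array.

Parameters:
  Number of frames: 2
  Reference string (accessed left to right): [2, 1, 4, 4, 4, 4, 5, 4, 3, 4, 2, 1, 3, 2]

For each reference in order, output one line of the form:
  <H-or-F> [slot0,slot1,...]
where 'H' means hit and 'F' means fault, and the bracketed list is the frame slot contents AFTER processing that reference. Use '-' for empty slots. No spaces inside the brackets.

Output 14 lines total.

F [2,-]
F [2,1]
F [4,1]
H [4,1]
H [4,1]
H [4,1]
F [4,5]
H [4,5]
F [4,3]
H [4,3]
F [4,2]
F [1,2]
F [1,3]
F [2,3]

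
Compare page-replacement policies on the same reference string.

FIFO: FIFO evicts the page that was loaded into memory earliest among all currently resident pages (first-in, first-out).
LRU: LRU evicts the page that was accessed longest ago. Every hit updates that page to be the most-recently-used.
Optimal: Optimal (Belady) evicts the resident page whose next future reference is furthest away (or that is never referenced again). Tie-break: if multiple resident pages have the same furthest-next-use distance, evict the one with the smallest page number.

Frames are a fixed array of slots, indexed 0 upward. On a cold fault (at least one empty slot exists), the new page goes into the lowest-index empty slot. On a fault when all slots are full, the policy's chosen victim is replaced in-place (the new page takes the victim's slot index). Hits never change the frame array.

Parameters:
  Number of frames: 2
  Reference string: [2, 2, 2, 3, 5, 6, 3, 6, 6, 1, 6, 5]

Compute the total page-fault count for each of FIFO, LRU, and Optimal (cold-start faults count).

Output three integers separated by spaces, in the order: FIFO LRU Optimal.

Answer: 8 7 6

Derivation:
--- FIFO ---
  step 0: ref 2 -> FAULT, frames=[2,-] (faults so far: 1)
  step 1: ref 2 -> HIT, frames=[2,-] (faults so far: 1)
  step 2: ref 2 -> HIT, frames=[2,-] (faults so far: 1)
  step 3: ref 3 -> FAULT, frames=[2,3] (faults so far: 2)
  step 4: ref 5 -> FAULT, evict 2, frames=[5,3] (faults so far: 3)
  step 5: ref 6 -> FAULT, evict 3, frames=[5,6] (faults so far: 4)
  step 6: ref 3 -> FAULT, evict 5, frames=[3,6] (faults so far: 5)
  step 7: ref 6 -> HIT, frames=[3,6] (faults so far: 5)
  step 8: ref 6 -> HIT, frames=[3,6] (faults so far: 5)
  step 9: ref 1 -> FAULT, evict 6, frames=[3,1] (faults so far: 6)
  step 10: ref 6 -> FAULT, evict 3, frames=[6,1] (faults so far: 7)
  step 11: ref 5 -> FAULT, evict 1, frames=[6,5] (faults so far: 8)
  FIFO total faults: 8
--- LRU ---
  step 0: ref 2 -> FAULT, frames=[2,-] (faults so far: 1)
  step 1: ref 2 -> HIT, frames=[2,-] (faults so far: 1)
  step 2: ref 2 -> HIT, frames=[2,-] (faults so far: 1)
  step 3: ref 3 -> FAULT, frames=[2,3] (faults so far: 2)
  step 4: ref 5 -> FAULT, evict 2, frames=[5,3] (faults so far: 3)
  step 5: ref 6 -> FAULT, evict 3, frames=[5,6] (faults so far: 4)
  step 6: ref 3 -> FAULT, evict 5, frames=[3,6] (faults so far: 5)
  step 7: ref 6 -> HIT, frames=[3,6] (faults so far: 5)
  step 8: ref 6 -> HIT, frames=[3,6] (faults so far: 5)
  step 9: ref 1 -> FAULT, evict 3, frames=[1,6] (faults so far: 6)
  step 10: ref 6 -> HIT, frames=[1,6] (faults so far: 6)
  step 11: ref 5 -> FAULT, evict 1, frames=[5,6] (faults so far: 7)
  LRU total faults: 7
--- Optimal ---
  step 0: ref 2 -> FAULT, frames=[2,-] (faults so far: 1)
  step 1: ref 2 -> HIT, frames=[2,-] (faults so far: 1)
  step 2: ref 2 -> HIT, frames=[2,-] (faults so far: 1)
  step 3: ref 3 -> FAULT, frames=[2,3] (faults so far: 2)
  step 4: ref 5 -> FAULT, evict 2, frames=[5,3] (faults so far: 3)
  step 5: ref 6 -> FAULT, evict 5, frames=[6,3] (faults so far: 4)
  step 6: ref 3 -> HIT, frames=[6,3] (faults so far: 4)
  step 7: ref 6 -> HIT, frames=[6,3] (faults so far: 4)
  step 8: ref 6 -> HIT, frames=[6,3] (faults so far: 4)
  step 9: ref 1 -> FAULT, evict 3, frames=[6,1] (faults so far: 5)
  step 10: ref 6 -> HIT, frames=[6,1] (faults so far: 5)
  step 11: ref 5 -> FAULT, evict 1, frames=[6,5] (faults so far: 6)
  Optimal total faults: 6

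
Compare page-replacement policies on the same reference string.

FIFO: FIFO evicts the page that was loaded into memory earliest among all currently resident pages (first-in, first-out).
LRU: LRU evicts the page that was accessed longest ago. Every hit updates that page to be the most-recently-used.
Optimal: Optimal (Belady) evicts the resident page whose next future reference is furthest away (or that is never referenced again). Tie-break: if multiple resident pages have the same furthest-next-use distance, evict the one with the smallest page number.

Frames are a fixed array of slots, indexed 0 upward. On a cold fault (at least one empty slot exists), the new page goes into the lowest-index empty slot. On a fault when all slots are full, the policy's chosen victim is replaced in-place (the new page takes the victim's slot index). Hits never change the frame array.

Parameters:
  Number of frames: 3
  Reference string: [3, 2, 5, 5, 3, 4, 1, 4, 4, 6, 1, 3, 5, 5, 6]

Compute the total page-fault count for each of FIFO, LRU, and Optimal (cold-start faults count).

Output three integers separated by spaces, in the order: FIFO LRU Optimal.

Answer: 8 9 7

Derivation:
--- FIFO ---
  step 0: ref 3 -> FAULT, frames=[3,-,-] (faults so far: 1)
  step 1: ref 2 -> FAULT, frames=[3,2,-] (faults so far: 2)
  step 2: ref 5 -> FAULT, frames=[3,2,5] (faults so far: 3)
  step 3: ref 5 -> HIT, frames=[3,2,5] (faults so far: 3)
  step 4: ref 3 -> HIT, frames=[3,2,5] (faults so far: 3)
  step 5: ref 4 -> FAULT, evict 3, frames=[4,2,5] (faults so far: 4)
  step 6: ref 1 -> FAULT, evict 2, frames=[4,1,5] (faults so far: 5)
  step 7: ref 4 -> HIT, frames=[4,1,5] (faults so far: 5)
  step 8: ref 4 -> HIT, frames=[4,1,5] (faults so far: 5)
  step 9: ref 6 -> FAULT, evict 5, frames=[4,1,6] (faults so far: 6)
  step 10: ref 1 -> HIT, frames=[4,1,6] (faults so far: 6)
  step 11: ref 3 -> FAULT, evict 4, frames=[3,1,6] (faults so far: 7)
  step 12: ref 5 -> FAULT, evict 1, frames=[3,5,6] (faults so far: 8)
  step 13: ref 5 -> HIT, frames=[3,5,6] (faults so far: 8)
  step 14: ref 6 -> HIT, frames=[3,5,6] (faults so far: 8)
  FIFO total faults: 8
--- LRU ---
  step 0: ref 3 -> FAULT, frames=[3,-,-] (faults so far: 1)
  step 1: ref 2 -> FAULT, frames=[3,2,-] (faults so far: 2)
  step 2: ref 5 -> FAULT, frames=[3,2,5] (faults so far: 3)
  step 3: ref 5 -> HIT, frames=[3,2,5] (faults so far: 3)
  step 4: ref 3 -> HIT, frames=[3,2,5] (faults so far: 3)
  step 5: ref 4 -> FAULT, evict 2, frames=[3,4,5] (faults so far: 4)
  step 6: ref 1 -> FAULT, evict 5, frames=[3,4,1] (faults so far: 5)
  step 7: ref 4 -> HIT, frames=[3,4,1] (faults so far: 5)
  step 8: ref 4 -> HIT, frames=[3,4,1] (faults so far: 5)
  step 9: ref 6 -> FAULT, evict 3, frames=[6,4,1] (faults so far: 6)
  step 10: ref 1 -> HIT, frames=[6,4,1] (faults so far: 6)
  step 11: ref 3 -> FAULT, evict 4, frames=[6,3,1] (faults so far: 7)
  step 12: ref 5 -> FAULT, evict 6, frames=[5,3,1] (faults so far: 8)
  step 13: ref 5 -> HIT, frames=[5,3,1] (faults so far: 8)
  step 14: ref 6 -> FAULT, evict 1, frames=[5,3,6] (faults so far: 9)
  LRU total faults: 9
--- Optimal ---
  step 0: ref 3 -> FAULT, frames=[3,-,-] (faults so far: 1)
  step 1: ref 2 -> FAULT, frames=[3,2,-] (faults so far: 2)
  step 2: ref 5 -> FAULT, frames=[3,2,5] (faults so far: 3)
  step 3: ref 5 -> HIT, frames=[3,2,5] (faults so far: 3)
  step 4: ref 3 -> HIT, frames=[3,2,5] (faults so far: 3)
  step 5: ref 4 -> FAULT, evict 2, frames=[3,4,5] (faults so far: 4)
  step 6: ref 1 -> FAULT, evict 5, frames=[3,4,1] (faults so far: 5)
  step 7: ref 4 -> HIT, frames=[3,4,1] (faults so far: 5)
  step 8: ref 4 -> HIT, frames=[3,4,1] (faults so far: 5)
  step 9: ref 6 -> FAULT, evict 4, frames=[3,6,1] (faults so far: 6)
  step 10: ref 1 -> HIT, frames=[3,6,1] (faults so far: 6)
  step 11: ref 3 -> HIT, frames=[3,6,1] (faults so far: 6)
  step 12: ref 5 -> FAULT, evict 1, frames=[3,6,5] (faults so far: 7)
  step 13: ref 5 -> HIT, frames=[3,6,5] (faults so far: 7)
  step 14: ref 6 -> HIT, frames=[3,6,5] (faults so far: 7)
  Optimal total faults: 7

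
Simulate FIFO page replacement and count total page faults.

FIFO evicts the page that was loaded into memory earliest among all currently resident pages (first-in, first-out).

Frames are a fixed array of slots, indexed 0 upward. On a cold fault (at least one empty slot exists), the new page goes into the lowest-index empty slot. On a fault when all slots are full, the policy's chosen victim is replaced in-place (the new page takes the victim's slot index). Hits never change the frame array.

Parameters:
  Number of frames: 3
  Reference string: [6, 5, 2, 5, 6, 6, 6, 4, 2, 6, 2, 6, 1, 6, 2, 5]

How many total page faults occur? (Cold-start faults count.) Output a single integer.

Answer: 8

Derivation:
Step 0: ref 6 → FAULT, frames=[6,-,-]
Step 1: ref 5 → FAULT, frames=[6,5,-]
Step 2: ref 2 → FAULT, frames=[6,5,2]
Step 3: ref 5 → HIT, frames=[6,5,2]
Step 4: ref 6 → HIT, frames=[6,5,2]
Step 5: ref 6 → HIT, frames=[6,5,2]
Step 6: ref 6 → HIT, frames=[6,5,2]
Step 7: ref 4 → FAULT (evict 6), frames=[4,5,2]
Step 8: ref 2 → HIT, frames=[4,5,2]
Step 9: ref 6 → FAULT (evict 5), frames=[4,6,2]
Step 10: ref 2 → HIT, frames=[4,6,2]
Step 11: ref 6 → HIT, frames=[4,6,2]
Step 12: ref 1 → FAULT (evict 2), frames=[4,6,1]
Step 13: ref 6 → HIT, frames=[4,6,1]
Step 14: ref 2 → FAULT (evict 4), frames=[2,6,1]
Step 15: ref 5 → FAULT (evict 6), frames=[2,5,1]
Total faults: 8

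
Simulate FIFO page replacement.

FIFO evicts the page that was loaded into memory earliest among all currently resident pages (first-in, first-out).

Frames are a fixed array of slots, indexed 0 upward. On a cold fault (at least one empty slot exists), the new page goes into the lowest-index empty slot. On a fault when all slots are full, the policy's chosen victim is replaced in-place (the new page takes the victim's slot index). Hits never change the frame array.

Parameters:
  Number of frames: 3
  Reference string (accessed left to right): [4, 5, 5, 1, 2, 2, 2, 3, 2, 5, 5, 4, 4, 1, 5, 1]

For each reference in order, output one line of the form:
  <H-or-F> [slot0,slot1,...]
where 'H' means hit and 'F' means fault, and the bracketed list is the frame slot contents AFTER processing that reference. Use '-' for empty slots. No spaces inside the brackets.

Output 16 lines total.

F [4,-,-]
F [4,5,-]
H [4,5,-]
F [4,5,1]
F [2,5,1]
H [2,5,1]
H [2,5,1]
F [2,3,1]
H [2,3,1]
F [2,3,5]
H [2,3,5]
F [4,3,5]
H [4,3,5]
F [4,1,5]
H [4,1,5]
H [4,1,5]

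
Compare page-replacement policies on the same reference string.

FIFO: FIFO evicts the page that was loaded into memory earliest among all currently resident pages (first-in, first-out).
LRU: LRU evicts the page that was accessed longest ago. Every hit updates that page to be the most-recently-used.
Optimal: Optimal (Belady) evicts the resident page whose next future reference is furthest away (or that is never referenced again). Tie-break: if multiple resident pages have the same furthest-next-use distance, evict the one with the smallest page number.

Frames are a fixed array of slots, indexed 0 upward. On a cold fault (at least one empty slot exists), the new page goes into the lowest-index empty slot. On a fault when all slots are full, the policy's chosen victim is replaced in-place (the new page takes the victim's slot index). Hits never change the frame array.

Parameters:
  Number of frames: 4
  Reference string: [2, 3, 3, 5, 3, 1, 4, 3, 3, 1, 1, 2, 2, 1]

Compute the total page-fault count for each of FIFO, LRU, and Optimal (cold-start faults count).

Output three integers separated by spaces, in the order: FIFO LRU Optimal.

--- FIFO ---
  step 0: ref 2 -> FAULT, frames=[2,-,-,-] (faults so far: 1)
  step 1: ref 3 -> FAULT, frames=[2,3,-,-] (faults so far: 2)
  step 2: ref 3 -> HIT, frames=[2,3,-,-] (faults so far: 2)
  step 3: ref 5 -> FAULT, frames=[2,3,5,-] (faults so far: 3)
  step 4: ref 3 -> HIT, frames=[2,3,5,-] (faults so far: 3)
  step 5: ref 1 -> FAULT, frames=[2,3,5,1] (faults so far: 4)
  step 6: ref 4 -> FAULT, evict 2, frames=[4,3,5,1] (faults so far: 5)
  step 7: ref 3 -> HIT, frames=[4,3,5,1] (faults so far: 5)
  step 8: ref 3 -> HIT, frames=[4,3,5,1] (faults so far: 5)
  step 9: ref 1 -> HIT, frames=[4,3,5,1] (faults so far: 5)
  step 10: ref 1 -> HIT, frames=[4,3,5,1] (faults so far: 5)
  step 11: ref 2 -> FAULT, evict 3, frames=[4,2,5,1] (faults so far: 6)
  step 12: ref 2 -> HIT, frames=[4,2,5,1] (faults so far: 6)
  step 13: ref 1 -> HIT, frames=[4,2,5,1] (faults so far: 6)
  FIFO total faults: 6
--- LRU ---
  step 0: ref 2 -> FAULT, frames=[2,-,-,-] (faults so far: 1)
  step 1: ref 3 -> FAULT, frames=[2,3,-,-] (faults so far: 2)
  step 2: ref 3 -> HIT, frames=[2,3,-,-] (faults so far: 2)
  step 3: ref 5 -> FAULT, frames=[2,3,5,-] (faults so far: 3)
  step 4: ref 3 -> HIT, frames=[2,3,5,-] (faults so far: 3)
  step 5: ref 1 -> FAULT, frames=[2,3,5,1] (faults so far: 4)
  step 6: ref 4 -> FAULT, evict 2, frames=[4,3,5,1] (faults so far: 5)
  step 7: ref 3 -> HIT, frames=[4,3,5,1] (faults so far: 5)
  step 8: ref 3 -> HIT, frames=[4,3,5,1] (faults so far: 5)
  step 9: ref 1 -> HIT, frames=[4,3,5,1] (faults so far: 5)
  step 10: ref 1 -> HIT, frames=[4,3,5,1] (faults so far: 5)
  step 11: ref 2 -> FAULT, evict 5, frames=[4,3,2,1] (faults so far: 6)
  step 12: ref 2 -> HIT, frames=[4,3,2,1] (faults so far: 6)
  step 13: ref 1 -> HIT, frames=[4,3,2,1] (faults so far: 6)
  LRU total faults: 6
--- Optimal ---
  step 0: ref 2 -> FAULT, frames=[2,-,-,-] (faults so far: 1)
  step 1: ref 3 -> FAULT, frames=[2,3,-,-] (faults so far: 2)
  step 2: ref 3 -> HIT, frames=[2,3,-,-] (faults so far: 2)
  step 3: ref 5 -> FAULT, frames=[2,3,5,-] (faults so far: 3)
  step 4: ref 3 -> HIT, frames=[2,3,5,-] (faults so far: 3)
  step 5: ref 1 -> FAULT, frames=[2,3,5,1] (faults so far: 4)
  step 6: ref 4 -> FAULT, evict 5, frames=[2,3,4,1] (faults so far: 5)
  step 7: ref 3 -> HIT, frames=[2,3,4,1] (faults so far: 5)
  step 8: ref 3 -> HIT, frames=[2,3,4,1] (faults so far: 5)
  step 9: ref 1 -> HIT, frames=[2,3,4,1] (faults so far: 5)
  step 10: ref 1 -> HIT, frames=[2,3,4,1] (faults so far: 5)
  step 11: ref 2 -> HIT, frames=[2,3,4,1] (faults so far: 5)
  step 12: ref 2 -> HIT, frames=[2,3,4,1] (faults so far: 5)
  step 13: ref 1 -> HIT, frames=[2,3,4,1] (faults so far: 5)
  Optimal total faults: 5

Answer: 6 6 5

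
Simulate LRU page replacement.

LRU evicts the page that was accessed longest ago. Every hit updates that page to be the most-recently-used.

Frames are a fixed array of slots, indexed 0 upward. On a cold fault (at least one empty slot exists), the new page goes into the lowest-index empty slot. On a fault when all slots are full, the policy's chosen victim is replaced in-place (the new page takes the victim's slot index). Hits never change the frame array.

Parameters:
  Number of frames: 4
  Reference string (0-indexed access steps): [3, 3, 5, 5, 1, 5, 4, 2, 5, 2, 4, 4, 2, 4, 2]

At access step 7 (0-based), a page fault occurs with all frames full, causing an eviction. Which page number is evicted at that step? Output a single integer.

Step 0: ref 3 -> FAULT, frames=[3,-,-,-]
Step 1: ref 3 -> HIT, frames=[3,-,-,-]
Step 2: ref 5 -> FAULT, frames=[3,5,-,-]
Step 3: ref 5 -> HIT, frames=[3,5,-,-]
Step 4: ref 1 -> FAULT, frames=[3,5,1,-]
Step 5: ref 5 -> HIT, frames=[3,5,1,-]
Step 6: ref 4 -> FAULT, frames=[3,5,1,4]
Step 7: ref 2 -> FAULT, evict 3, frames=[2,5,1,4]
At step 7: evicted page 3

Answer: 3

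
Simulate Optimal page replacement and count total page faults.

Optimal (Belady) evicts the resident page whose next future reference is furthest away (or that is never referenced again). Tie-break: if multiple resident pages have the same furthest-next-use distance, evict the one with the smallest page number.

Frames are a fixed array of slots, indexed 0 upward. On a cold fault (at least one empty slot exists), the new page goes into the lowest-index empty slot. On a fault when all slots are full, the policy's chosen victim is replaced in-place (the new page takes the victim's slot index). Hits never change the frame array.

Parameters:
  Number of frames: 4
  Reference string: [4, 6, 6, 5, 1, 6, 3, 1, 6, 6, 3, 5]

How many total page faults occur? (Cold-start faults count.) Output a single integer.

Step 0: ref 4 → FAULT, frames=[4,-,-,-]
Step 1: ref 6 → FAULT, frames=[4,6,-,-]
Step 2: ref 6 → HIT, frames=[4,6,-,-]
Step 3: ref 5 → FAULT, frames=[4,6,5,-]
Step 4: ref 1 → FAULT, frames=[4,6,5,1]
Step 5: ref 6 → HIT, frames=[4,6,5,1]
Step 6: ref 3 → FAULT (evict 4), frames=[3,6,5,1]
Step 7: ref 1 → HIT, frames=[3,6,5,1]
Step 8: ref 6 → HIT, frames=[3,6,5,1]
Step 9: ref 6 → HIT, frames=[3,6,5,1]
Step 10: ref 3 → HIT, frames=[3,6,5,1]
Step 11: ref 5 → HIT, frames=[3,6,5,1]
Total faults: 5

Answer: 5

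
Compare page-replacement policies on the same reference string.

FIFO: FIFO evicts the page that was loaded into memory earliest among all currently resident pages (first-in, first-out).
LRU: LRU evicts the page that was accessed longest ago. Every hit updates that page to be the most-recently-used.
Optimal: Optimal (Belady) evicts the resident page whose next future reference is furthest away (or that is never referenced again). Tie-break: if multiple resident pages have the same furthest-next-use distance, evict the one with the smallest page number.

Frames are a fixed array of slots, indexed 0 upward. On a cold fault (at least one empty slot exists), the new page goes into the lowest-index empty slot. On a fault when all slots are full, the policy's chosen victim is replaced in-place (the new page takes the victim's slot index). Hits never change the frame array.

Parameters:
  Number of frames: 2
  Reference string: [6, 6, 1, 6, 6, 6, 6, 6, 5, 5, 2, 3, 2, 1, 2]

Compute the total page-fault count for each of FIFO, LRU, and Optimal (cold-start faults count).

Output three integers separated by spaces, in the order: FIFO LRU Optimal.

--- FIFO ---
  step 0: ref 6 -> FAULT, frames=[6,-] (faults so far: 1)
  step 1: ref 6 -> HIT, frames=[6,-] (faults so far: 1)
  step 2: ref 1 -> FAULT, frames=[6,1] (faults so far: 2)
  step 3: ref 6 -> HIT, frames=[6,1] (faults so far: 2)
  step 4: ref 6 -> HIT, frames=[6,1] (faults so far: 2)
  step 5: ref 6 -> HIT, frames=[6,1] (faults so far: 2)
  step 6: ref 6 -> HIT, frames=[6,1] (faults so far: 2)
  step 7: ref 6 -> HIT, frames=[6,1] (faults so far: 2)
  step 8: ref 5 -> FAULT, evict 6, frames=[5,1] (faults so far: 3)
  step 9: ref 5 -> HIT, frames=[5,1] (faults so far: 3)
  step 10: ref 2 -> FAULT, evict 1, frames=[5,2] (faults so far: 4)
  step 11: ref 3 -> FAULT, evict 5, frames=[3,2] (faults so far: 5)
  step 12: ref 2 -> HIT, frames=[3,2] (faults so far: 5)
  step 13: ref 1 -> FAULT, evict 2, frames=[3,1] (faults so far: 6)
  step 14: ref 2 -> FAULT, evict 3, frames=[2,1] (faults so far: 7)
  FIFO total faults: 7
--- LRU ---
  step 0: ref 6 -> FAULT, frames=[6,-] (faults so far: 1)
  step 1: ref 6 -> HIT, frames=[6,-] (faults so far: 1)
  step 2: ref 1 -> FAULT, frames=[6,1] (faults so far: 2)
  step 3: ref 6 -> HIT, frames=[6,1] (faults so far: 2)
  step 4: ref 6 -> HIT, frames=[6,1] (faults so far: 2)
  step 5: ref 6 -> HIT, frames=[6,1] (faults so far: 2)
  step 6: ref 6 -> HIT, frames=[6,1] (faults so far: 2)
  step 7: ref 6 -> HIT, frames=[6,1] (faults so far: 2)
  step 8: ref 5 -> FAULT, evict 1, frames=[6,5] (faults so far: 3)
  step 9: ref 5 -> HIT, frames=[6,5] (faults so far: 3)
  step 10: ref 2 -> FAULT, evict 6, frames=[2,5] (faults so far: 4)
  step 11: ref 3 -> FAULT, evict 5, frames=[2,3] (faults so far: 5)
  step 12: ref 2 -> HIT, frames=[2,3] (faults so far: 5)
  step 13: ref 1 -> FAULT, evict 3, frames=[2,1] (faults so far: 6)
  step 14: ref 2 -> HIT, frames=[2,1] (faults so far: 6)
  LRU total faults: 6
--- Optimal ---
  step 0: ref 6 -> FAULT, frames=[6,-] (faults so far: 1)
  step 1: ref 6 -> HIT, frames=[6,-] (faults so far: 1)
  step 2: ref 1 -> FAULT, frames=[6,1] (faults so far: 2)
  step 3: ref 6 -> HIT, frames=[6,1] (faults so far: 2)
  step 4: ref 6 -> HIT, frames=[6,1] (faults so far: 2)
  step 5: ref 6 -> HIT, frames=[6,1] (faults so far: 2)
  step 6: ref 6 -> HIT, frames=[6,1] (faults so far: 2)
  step 7: ref 6 -> HIT, frames=[6,1] (faults so far: 2)
  step 8: ref 5 -> FAULT, evict 6, frames=[5,1] (faults so far: 3)
  step 9: ref 5 -> HIT, frames=[5,1] (faults so far: 3)
  step 10: ref 2 -> FAULT, evict 5, frames=[2,1] (faults so far: 4)
  step 11: ref 3 -> FAULT, evict 1, frames=[2,3] (faults so far: 5)
  step 12: ref 2 -> HIT, frames=[2,3] (faults so far: 5)
  step 13: ref 1 -> FAULT, evict 3, frames=[2,1] (faults so far: 6)
  step 14: ref 2 -> HIT, frames=[2,1] (faults so far: 6)
  Optimal total faults: 6

Answer: 7 6 6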